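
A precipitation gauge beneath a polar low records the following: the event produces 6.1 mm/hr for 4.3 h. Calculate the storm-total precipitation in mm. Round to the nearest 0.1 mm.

Total = Σ Rᵢ Δtᵢ = 6.1 × 4.3
      = 26.23 = 26.2 mm.

total ≈ 26.2 mm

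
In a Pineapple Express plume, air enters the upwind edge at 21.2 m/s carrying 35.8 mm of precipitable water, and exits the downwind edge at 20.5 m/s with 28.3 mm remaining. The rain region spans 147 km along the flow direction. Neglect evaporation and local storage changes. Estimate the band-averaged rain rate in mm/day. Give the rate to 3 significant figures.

Column moisture flux per unit crosswind length is F = V × PW.
Inflow: F_in = 21.2 × 35.8 = 758.96 mm·m/s
Outflow: F_out = 20.5 × 28.3 = 580.15 mm·m/s
Steady-state rate R = (F_in − F_out)/L = (758.96 − 580.15) / 147000 m = 1.216e-03 mm/s.
R = 1.216e-03 × 3600 × 24 = 105 mm/day.

R ≈ 105 mm/day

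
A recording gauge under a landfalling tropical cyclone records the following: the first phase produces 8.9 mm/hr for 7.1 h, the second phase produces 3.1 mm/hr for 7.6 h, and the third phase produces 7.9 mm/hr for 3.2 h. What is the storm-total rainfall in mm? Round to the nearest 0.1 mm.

total ≈ 112.0 mm

Total = Σ Rᵢ Δtᵢ = 8.9 × 7.1 + 3.1 × 7.6 + 7.9 × 3.2
      = 63.19 + 23.56 + 25.28 = 112.0 mm.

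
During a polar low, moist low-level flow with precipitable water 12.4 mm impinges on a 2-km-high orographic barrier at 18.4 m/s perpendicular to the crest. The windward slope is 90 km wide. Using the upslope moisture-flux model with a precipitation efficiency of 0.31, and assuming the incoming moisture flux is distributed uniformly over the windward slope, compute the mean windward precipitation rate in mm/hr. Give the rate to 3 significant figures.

R ≈ 2.83 mm/hr

Incoming column moisture flux per unit ridge length: F = V × PW = 18.4 × 12.4 = 228.16 mm·m/s.
Spread over the 90 km slope with efficiency ε = 0.31: R = ε·F/W = 0.31 × 228.16 / 90000 m = 7.859e-04 mm/s.
R = 7.859e-04 × 3600 = 2.83 mm/hr.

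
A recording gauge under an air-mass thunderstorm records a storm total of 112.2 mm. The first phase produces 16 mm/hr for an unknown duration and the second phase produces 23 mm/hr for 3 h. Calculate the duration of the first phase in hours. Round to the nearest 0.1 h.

duration ≈ 2.7 h

Known phases: 23 × 3 = 69 mm.
Remaining depth = 112.2 − 69 = 43.2 mm.
Duration = 43.2 / 16 = 2.7 h.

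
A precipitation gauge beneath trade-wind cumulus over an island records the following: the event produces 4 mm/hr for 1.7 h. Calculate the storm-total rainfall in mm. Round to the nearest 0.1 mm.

Total = Σ Rᵢ Δtᵢ = 4 × 1.7
      = 6.8 = 6.8 mm.

total ≈ 6.8 mm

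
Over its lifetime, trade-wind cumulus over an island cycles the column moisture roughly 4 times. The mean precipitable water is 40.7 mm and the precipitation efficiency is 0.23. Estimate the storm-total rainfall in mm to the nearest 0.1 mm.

Each cycle deposits ε × PW = 0.23 × 40.7 = 9.361 mm.
Over 4 cycles: 4 × 9.361 = 37.4 mm.

rainfall ≈ 37.4 mm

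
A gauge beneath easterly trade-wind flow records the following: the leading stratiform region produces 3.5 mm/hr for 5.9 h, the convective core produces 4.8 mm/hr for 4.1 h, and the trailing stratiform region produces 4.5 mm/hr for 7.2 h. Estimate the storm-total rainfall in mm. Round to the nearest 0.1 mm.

Total = Σ Rᵢ Δtᵢ = 3.5 × 5.9 + 4.8 × 4.1 + 4.5 × 7.2
      = 20.65 + 19.68 + 32.4 = 72.7 mm.

total ≈ 72.7 mm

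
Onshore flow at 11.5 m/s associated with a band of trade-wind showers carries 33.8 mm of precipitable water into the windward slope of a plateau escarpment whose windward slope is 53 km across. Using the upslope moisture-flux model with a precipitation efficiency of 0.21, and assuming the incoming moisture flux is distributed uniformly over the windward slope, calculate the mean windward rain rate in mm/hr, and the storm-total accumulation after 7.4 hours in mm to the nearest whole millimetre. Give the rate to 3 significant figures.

Incoming column moisture flux per unit ridge length: F = V × PW = 11.5 × 33.8 = 388.7 mm·m/s.
Spread over the 53 km slope with efficiency ε = 0.21: R = ε·F/W = 0.21 × 388.7 / 53000 m = 1.540e-03 mm/s.
R = 1.540e-03 × 3600 = 5.54 mm/hr.
Over 7.4 h: total = 5.54 × 7.4 = 40.996 ≈ 41 mm.

R ≈ 5.54 mm/hr; total ≈ 41 mm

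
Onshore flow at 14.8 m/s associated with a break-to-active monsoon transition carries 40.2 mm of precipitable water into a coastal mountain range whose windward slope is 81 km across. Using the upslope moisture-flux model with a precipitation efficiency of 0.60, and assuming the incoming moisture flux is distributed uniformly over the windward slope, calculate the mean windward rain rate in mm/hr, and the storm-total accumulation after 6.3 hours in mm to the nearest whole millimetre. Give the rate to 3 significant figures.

R ≈ 15.9 mm/hr; total ≈ 100 mm

Incoming column moisture flux per unit ridge length: F = V × PW = 14.8 × 40.2 = 594.96 mm·m/s.
Spread over the 81 km slope with efficiency ε = 0.60: R = ε·F/W = 0.60 × 594.96 / 81000 m = 4.407e-03 mm/s.
R = 4.407e-03 × 3600 = 15.9 mm/hr.
Over 6.3 h: total = 15.9 × 6.3 = 100.17 ≈ 100 mm.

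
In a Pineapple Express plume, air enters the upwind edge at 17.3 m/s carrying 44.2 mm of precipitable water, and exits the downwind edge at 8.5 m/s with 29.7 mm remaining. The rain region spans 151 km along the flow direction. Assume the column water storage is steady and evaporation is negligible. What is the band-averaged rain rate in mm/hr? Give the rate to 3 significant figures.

Column moisture flux per unit crosswind length is F = V × PW.
Inflow: F_in = 17.3 × 44.2 = 764.66 mm·m/s
Outflow: F_out = 8.5 × 29.7 = 252.45 mm·m/s
Steady-state rate R = (F_in − F_out)/L = (764.66 − 252.45) / 151000 m = 3.392e-03 mm/s.
R = 3.392e-03 × 3600 = 12.2 mm/hr.

R ≈ 12.2 mm/hr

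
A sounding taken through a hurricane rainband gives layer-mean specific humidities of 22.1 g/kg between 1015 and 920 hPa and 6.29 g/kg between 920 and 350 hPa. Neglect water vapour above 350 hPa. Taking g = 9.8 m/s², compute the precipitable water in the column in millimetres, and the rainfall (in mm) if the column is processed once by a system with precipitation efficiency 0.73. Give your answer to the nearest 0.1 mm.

Precipitable water is the column-integrated vapour mass per unit area: PW = (1/g) Σ q̄ Δp, with q in kg/kg and Δp in Pa (1 kg/m² of water = 1 mm).
Layer 1015–920 hPa: Δp = 95 hPa = 9500 Pa, q̄ = 0.0221 kg/kg → 0.0221 × 9500 / 9.8 = 21.42 mm
Layer 920–350 hPa: Δp = 570 hPa = 57000 Pa, q̄ = 0.00629 kg/kg → 0.00629 × 57000 / 9.8 = 36.58 mm
PW = 21.42 + 36.58 = 58.00 ≈ 58.0 mm.
Rainfall = ε × PW = 0.73 × 58.0 = 42.3 mm.

PW ≈ 58.0 mm; rainfall ≈ 42.3 mm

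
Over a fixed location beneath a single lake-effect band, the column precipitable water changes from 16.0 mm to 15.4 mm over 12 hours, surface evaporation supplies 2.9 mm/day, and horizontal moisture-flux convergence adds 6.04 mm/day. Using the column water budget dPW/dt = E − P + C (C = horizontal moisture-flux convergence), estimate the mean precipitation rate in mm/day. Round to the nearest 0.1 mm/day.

dPW/dt = (15.4 − 16.0) mm / (12/24 day) = -1.200 mm/day.
P = E + C − dPW/dt = 2.9 + (6.04) − (-1.200) = 10.1 mm/day.

P ≈ 10.1 mm/day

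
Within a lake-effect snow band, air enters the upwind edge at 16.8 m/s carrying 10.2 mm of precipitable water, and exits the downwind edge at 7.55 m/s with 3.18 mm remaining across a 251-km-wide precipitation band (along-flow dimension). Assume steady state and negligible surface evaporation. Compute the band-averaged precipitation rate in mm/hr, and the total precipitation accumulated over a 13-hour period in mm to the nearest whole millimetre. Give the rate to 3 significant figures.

Column moisture flux per unit crosswind length is F = V × PW.
Inflow: F_in = 16.8 × 10.2 = 171.36 mm·m/s
Outflow: F_out = 7.55 × 3.18 = 24.009 mm·m/s
Steady-state rate R = (F_in − F_out)/L = (171.36 − 24.009) / 251000 m = 5.871e-04 mm/s.
R = 5.871e-04 × 3600 = 2.11 mm/hr.
Over 13 h: total = 2.11 × 13 = 27.43 ≈ 27 mm.

R ≈ 2.11 mm/hr; total ≈ 27 mm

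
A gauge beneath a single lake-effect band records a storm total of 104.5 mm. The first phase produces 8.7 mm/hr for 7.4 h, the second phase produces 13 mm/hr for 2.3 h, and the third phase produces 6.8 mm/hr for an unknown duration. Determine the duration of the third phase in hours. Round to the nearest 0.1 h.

Known phases: 8.7 × 7.4 + 13 × 2.3 = 64.38 + 29.9 = 94.28 mm.
Remaining depth = 104.5 − 94.28 = 10.22 mm.
Duration = 10.22 / 6.8 = 1.5 h.

duration ≈ 1.5 h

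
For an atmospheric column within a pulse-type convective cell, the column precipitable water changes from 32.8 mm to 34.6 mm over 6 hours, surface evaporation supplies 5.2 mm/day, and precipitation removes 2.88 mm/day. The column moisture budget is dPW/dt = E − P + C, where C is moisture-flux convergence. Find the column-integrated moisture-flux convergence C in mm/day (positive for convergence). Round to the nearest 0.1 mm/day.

dPW/dt = (34.6 − 32.8) mm / (6/24 day) = +7.200 mm/day.
C = dPW/dt − E + P = (+7.200) − 5.2 + 2.88 = 4.9 mm/day.

C ≈ 4.9 mm/day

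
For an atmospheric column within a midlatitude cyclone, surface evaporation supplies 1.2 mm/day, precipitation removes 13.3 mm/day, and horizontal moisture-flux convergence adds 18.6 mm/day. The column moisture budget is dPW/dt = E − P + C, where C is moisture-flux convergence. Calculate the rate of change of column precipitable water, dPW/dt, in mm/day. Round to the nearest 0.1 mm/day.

dPW/dt = E − P + C = 1.2 − 13.3 + (18.6) = 6.5 mm/day.

dPW/dt ≈ 6.5 mm/day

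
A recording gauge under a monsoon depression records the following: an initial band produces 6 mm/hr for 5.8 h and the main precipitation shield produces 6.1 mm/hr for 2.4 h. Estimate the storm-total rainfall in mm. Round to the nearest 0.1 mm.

Total = Σ Rᵢ Δtᵢ = 6 × 5.8 + 6.1 × 2.4
      = 34.8 + 14.64 = 49.4 mm.

total ≈ 49.4 mm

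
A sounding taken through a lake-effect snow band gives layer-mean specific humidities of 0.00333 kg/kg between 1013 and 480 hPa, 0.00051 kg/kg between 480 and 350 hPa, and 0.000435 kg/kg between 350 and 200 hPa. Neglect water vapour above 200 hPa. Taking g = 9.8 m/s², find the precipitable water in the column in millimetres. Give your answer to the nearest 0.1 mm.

PW ≈ 19.5 mm

Precipitable water is the column-integrated vapour mass per unit area: PW = (1/g) Σ q̄ Δp, with q in kg/kg and Δp in Pa (1 kg/m² of water = 1 mm).
Layer 1013–480 hPa: Δp = 533 hPa = 53300 Pa, q̄ = 0.00333 kg/kg → 0.00333 × 53300 / 9.8 = 18.11 mm
Layer 480–350 hPa: Δp = 130 hPa = 13000 Pa, q̄ = 0.00051 kg/kg → 0.00051 × 13000 / 9.8 = 0.68 mm
Layer 350–200 hPa: Δp = 150 hPa = 15000 Pa, q̄ = 0.000435 kg/kg → 0.000435 × 15000 / 9.8 = 0.67 mm
PW = 18.11 + 0.68 + 0.67 = 19.46 ≈ 19.5 mm.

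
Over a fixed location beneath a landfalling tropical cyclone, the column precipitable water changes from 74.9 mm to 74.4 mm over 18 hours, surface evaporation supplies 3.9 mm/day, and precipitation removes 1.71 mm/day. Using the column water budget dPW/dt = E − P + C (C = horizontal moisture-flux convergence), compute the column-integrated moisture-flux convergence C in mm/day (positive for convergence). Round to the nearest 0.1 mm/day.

dPW/dt = (74.4 − 74.9) mm / (18/24 day) = -0.667 mm/day.
C = dPW/dt − E + P = (-0.667) − 3.9 + 1.71 = -2.9 mm/day.

C ≈ -2.9 mm/day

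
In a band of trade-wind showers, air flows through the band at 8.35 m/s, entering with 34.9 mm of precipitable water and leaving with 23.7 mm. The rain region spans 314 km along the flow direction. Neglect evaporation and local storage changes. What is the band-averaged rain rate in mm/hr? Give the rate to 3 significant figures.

Column moisture flux per unit crosswind length is F = V × PW.
Inflow: F_in = 8.35 × 34.9 = 291.415 mm·m/s
Outflow: F_out = 8.35 × 23.7 = 197.895 mm·m/s
Steady-state rate R = (F_in − F_out)/L = (291.415 − 197.895) / 314000 m = 2.978e-04 mm/s.
R = 2.978e-04 × 3600 = 1.07 mm/hr.

R ≈ 1.07 mm/hr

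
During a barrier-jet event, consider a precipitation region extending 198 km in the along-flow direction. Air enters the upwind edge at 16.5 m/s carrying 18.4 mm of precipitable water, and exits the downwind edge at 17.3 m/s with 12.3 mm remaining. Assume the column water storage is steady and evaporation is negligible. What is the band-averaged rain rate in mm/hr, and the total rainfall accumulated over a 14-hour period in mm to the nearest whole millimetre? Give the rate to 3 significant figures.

R ≈ 1.65 mm/hr; total ≈ 23 mm

Column moisture flux per unit crosswind length is F = V × PW.
Inflow: F_in = 16.5 × 18.4 = 303.6 mm·m/s
Outflow: F_out = 17.3 × 12.3 = 212.79 mm·m/s
Steady-state rate R = (F_in − F_out)/L = (303.6 − 212.79) / 198000 m = 4.586e-04 mm/s.
R = 4.586e-04 × 3600 = 1.65 mm/hr.
Over 14 h: total = 1.65 × 14 = 23.1 ≈ 23 mm.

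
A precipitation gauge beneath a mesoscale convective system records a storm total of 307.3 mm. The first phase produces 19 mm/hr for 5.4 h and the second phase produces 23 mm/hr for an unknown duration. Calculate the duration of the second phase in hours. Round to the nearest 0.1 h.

Known phases: 19 × 5.4 = 102.6 mm.
Remaining depth = 307.3 − 102.6 = 204.7 mm.
Duration = 204.7 / 23 = 8.9 h.

duration ≈ 8.9 h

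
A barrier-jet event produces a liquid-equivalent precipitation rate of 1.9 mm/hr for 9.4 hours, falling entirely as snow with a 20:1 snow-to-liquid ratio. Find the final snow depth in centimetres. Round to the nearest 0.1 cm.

snow depth ≈ 35.7 cm

Liquid-equivalent depth = 1.9 × 9.4 = 17.86 mm.
Snow depth = 17.86 mm × 20 = 357.2 mm = 35.7 cm.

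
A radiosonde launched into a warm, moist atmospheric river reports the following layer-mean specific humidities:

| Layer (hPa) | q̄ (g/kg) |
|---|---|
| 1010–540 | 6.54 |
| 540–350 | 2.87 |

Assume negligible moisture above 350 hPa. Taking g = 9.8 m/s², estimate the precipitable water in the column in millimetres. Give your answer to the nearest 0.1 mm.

PW ≈ 36.9 mm

Precipitable water is the column-integrated vapour mass per unit area: PW = (1/g) Σ q̄ Δp, with q in kg/kg and Δp in Pa (1 kg/m² of water = 1 mm).
Layer 1010–540 hPa: Δp = 470 hPa = 47000 Pa, q̄ = 0.00654 kg/kg → 0.00654 × 47000 / 9.8 = 31.37 mm
Layer 540–350 hPa: Δp = 190 hPa = 19000 Pa, q̄ = 0.00287 kg/kg → 0.00287 × 19000 / 9.8 = 5.56 mm
PW = 31.37 + 5.56 = 36.93 ≈ 36.9 mm.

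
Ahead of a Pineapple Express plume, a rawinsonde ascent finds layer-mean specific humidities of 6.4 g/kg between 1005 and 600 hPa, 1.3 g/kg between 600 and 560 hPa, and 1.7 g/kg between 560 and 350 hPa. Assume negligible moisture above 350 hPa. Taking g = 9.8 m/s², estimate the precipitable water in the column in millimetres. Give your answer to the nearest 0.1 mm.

PW ≈ 30.6 mm

Precipitable water is the column-integrated vapour mass per unit area: PW = (1/g) Σ q̄ Δp, with q in kg/kg and Δp in Pa (1 kg/m² of water = 1 mm).
Layer 1005–600 hPa: Δp = 405 hPa = 40500 Pa, q̄ = 0.0064 kg/kg → 0.0064 × 40500 / 9.8 = 26.45 mm
Layer 600–560 hPa: Δp = 40 hPa = 4000 Pa, q̄ = 0.0013 kg/kg → 0.0013 × 4000 / 9.8 = 0.53 mm
Layer 560–350 hPa: Δp = 210 hPa = 21000 Pa, q̄ = 0.0017 kg/kg → 0.0017 × 21000 / 9.8 = 3.64 mm
PW = 26.45 + 0.53 + 3.64 = 30.62 ≈ 30.6 mm.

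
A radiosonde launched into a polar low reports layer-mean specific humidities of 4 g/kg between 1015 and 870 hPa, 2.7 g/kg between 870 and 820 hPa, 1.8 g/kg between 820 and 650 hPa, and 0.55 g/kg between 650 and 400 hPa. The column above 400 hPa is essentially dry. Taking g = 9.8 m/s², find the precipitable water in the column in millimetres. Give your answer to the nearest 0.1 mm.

PW ≈ 11.8 mm

Precipitable water is the column-integrated vapour mass per unit area: PW = (1/g) Σ q̄ Δp, with q in kg/kg and Δp in Pa (1 kg/m² of water = 1 mm).
Layer 1015–870 hPa: Δp = 145 hPa = 14500 Pa, q̄ = 0.004 kg/kg → 0.004 × 14500 / 9.8 = 5.92 mm
Layer 870–820 hPa: Δp = 50 hPa = 5000 Pa, q̄ = 0.0027 kg/kg → 0.0027 × 5000 / 9.8 = 1.38 mm
Layer 820–650 hPa: Δp = 170 hPa = 17000 Pa, q̄ = 0.0018 kg/kg → 0.0018 × 17000 / 9.8 = 3.12 mm
Layer 650–400 hPa: Δp = 250 hPa = 25000 Pa, q̄ = 0.00055 kg/kg → 0.00055 × 25000 / 9.8 = 1.40 mm
PW = 5.92 + 1.38 + 3.12 + 1.40 = 11.82 ≈ 11.8 mm.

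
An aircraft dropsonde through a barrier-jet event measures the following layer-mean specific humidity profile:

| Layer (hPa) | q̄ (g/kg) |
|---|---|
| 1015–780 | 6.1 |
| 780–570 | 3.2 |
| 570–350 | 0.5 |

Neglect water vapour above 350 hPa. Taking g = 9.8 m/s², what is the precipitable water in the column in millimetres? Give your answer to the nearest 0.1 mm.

PW ≈ 22.6 mm

Precipitable water is the column-integrated vapour mass per unit area: PW = (1/g) Σ q̄ Δp, with q in kg/kg and Δp in Pa (1 kg/m² of water = 1 mm).
Layer 1015–780 hPa: Δp = 235 hPa = 23500 Pa, q̄ = 0.0061 kg/kg → 0.0061 × 23500 / 9.8 = 14.63 mm
Layer 780–570 hPa: Δp = 210 hPa = 21000 Pa, q̄ = 0.0032 kg/kg → 0.0032 × 21000 / 9.8 = 6.86 mm
Layer 570–350 hPa: Δp = 220 hPa = 22000 Pa, q̄ = 0.0005 kg/kg → 0.0005 × 22000 / 9.8 = 1.12 mm
PW = 14.63 + 6.86 + 1.12 = 22.61 ≈ 22.6 mm.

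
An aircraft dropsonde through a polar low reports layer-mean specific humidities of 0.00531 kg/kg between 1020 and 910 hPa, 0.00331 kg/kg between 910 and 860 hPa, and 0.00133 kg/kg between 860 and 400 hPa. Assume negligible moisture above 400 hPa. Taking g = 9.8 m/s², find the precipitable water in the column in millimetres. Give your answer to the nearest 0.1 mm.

PW ≈ 13.9 mm

Precipitable water is the column-integrated vapour mass per unit area: PW = (1/g) Σ q̄ Δp, with q in kg/kg and Δp in Pa (1 kg/m² of water = 1 mm).
Layer 1020–910 hPa: Δp = 110 hPa = 11000 Pa, q̄ = 0.00531 kg/kg → 0.00531 × 11000 / 9.8 = 5.96 mm
Layer 910–860 hPa: Δp = 50 hPa = 5000 Pa, q̄ = 0.00331 kg/kg → 0.00331 × 5000 / 9.8 = 1.69 mm
Layer 860–400 hPa: Δp = 460 hPa = 46000 Pa, q̄ = 0.00133 kg/kg → 0.00133 × 46000 / 9.8 = 6.24 mm
PW = 5.96 + 1.69 + 6.24 = 13.89 ≈ 13.9 mm.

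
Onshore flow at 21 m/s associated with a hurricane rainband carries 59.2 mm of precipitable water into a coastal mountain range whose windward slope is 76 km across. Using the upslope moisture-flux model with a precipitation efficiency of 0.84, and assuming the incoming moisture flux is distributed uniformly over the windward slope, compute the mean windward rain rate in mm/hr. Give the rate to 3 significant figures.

Incoming column moisture flux per unit ridge length: F = V × PW = 21 × 59.2 = 1243.2 mm·m/s.
Spread over the 76 km slope with efficiency ε = 0.84: R = ε·F/W = 0.84 × 1243.2 / 76000 m = 1.374e-02 mm/s.
R = 1.374e-02 × 3600 = 49.5 mm/hr.

R ≈ 49.5 mm/hr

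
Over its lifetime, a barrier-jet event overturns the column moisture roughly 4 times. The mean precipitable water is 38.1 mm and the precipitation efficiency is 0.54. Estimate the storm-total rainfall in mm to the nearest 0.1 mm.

rainfall ≈ 82.3 mm

Each cycle deposits ε × PW = 0.54 × 38.1 = 20.574 mm.
Over 4 cycles: 4 × 20.574 = 82.3 mm.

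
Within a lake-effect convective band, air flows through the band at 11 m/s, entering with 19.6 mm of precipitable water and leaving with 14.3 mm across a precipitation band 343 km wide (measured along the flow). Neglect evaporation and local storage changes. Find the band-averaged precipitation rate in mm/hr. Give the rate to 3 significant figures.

Column moisture flux per unit crosswind length is F = V × PW.
Inflow: F_in = 11 × 19.6 = 215.6 mm·m/s
Outflow: F_out = 11 × 14.3 = 157.3 mm·m/s
Steady-state rate R = (F_in − F_out)/L = (215.6 − 157.3) / 343000 m = 1.700e-04 mm/s.
R = 1.700e-04 × 3600 = 0.612 mm/hr.

R ≈ 0.612 mm/hr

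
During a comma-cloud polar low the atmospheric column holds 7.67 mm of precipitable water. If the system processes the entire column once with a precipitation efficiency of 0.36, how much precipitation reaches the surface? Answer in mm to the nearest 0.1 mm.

Precipitation = ε × PW = 0.36 × 7.67 = 2.8 mm.

precipitation ≈ 2.8 mm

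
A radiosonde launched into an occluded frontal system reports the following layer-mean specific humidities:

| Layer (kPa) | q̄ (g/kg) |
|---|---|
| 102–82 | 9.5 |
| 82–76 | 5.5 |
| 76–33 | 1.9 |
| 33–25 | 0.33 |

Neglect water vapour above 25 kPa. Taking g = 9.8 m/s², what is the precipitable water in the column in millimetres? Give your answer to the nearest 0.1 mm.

Precipitable water is the column-integrated vapour mass per unit area: PW = (1/g) Σ q̄ Δp, with q in kg/kg and Δp in Pa (1 kg/m² of water = 1 mm).
Layer 102–82 kPa: Δp = 200 hPa = 20000 Pa, q̄ = 0.0095 kg/kg → 0.0095 × 20000 / 9.8 = 19.39 mm
Layer 82–76 kPa: Δp = 60 hPa = 6000 Pa, q̄ = 0.0055 kg/kg → 0.0055 × 6000 / 9.8 = 3.37 mm
Layer 76–33 kPa: Δp = 430 hPa = 43000 Pa, q̄ = 0.0019 kg/kg → 0.0019 × 43000 / 9.8 = 8.34 mm
Layer 33–25 kPa: Δp = 80 hPa = 8000 Pa, q̄ = 0.00033 kg/kg → 0.00033 × 8000 / 9.8 = 0.27 mm
PW = 19.39 + 3.37 + 8.34 + 0.27 = 31.37 ≈ 31.4 mm.

PW ≈ 31.4 mm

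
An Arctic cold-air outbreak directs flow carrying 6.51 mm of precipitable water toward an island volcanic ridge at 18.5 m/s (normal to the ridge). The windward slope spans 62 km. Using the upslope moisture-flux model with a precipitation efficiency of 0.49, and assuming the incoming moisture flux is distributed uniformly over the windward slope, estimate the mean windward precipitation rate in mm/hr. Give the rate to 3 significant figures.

R ≈ 3.43 mm/hr

Incoming column moisture flux per unit ridge length: F = V × PW = 18.5 × 6.51 = 120.435 mm·m/s.
Spread over the 62 km slope with efficiency ε = 0.49: R = ε·F/W = 0.49 × 120.435 / 62000 m = 9.518e-04 mm/s.
R = 9.518e-04 × 3600 = 3.43 mm/hr.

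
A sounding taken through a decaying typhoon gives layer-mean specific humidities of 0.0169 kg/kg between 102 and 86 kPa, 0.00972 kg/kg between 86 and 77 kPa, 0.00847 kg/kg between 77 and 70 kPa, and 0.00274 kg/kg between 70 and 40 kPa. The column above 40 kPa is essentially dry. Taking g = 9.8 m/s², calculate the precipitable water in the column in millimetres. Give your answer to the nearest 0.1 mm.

Precipitable water is the column-integrated vapour mass per unit area: PW = (1/g) Σ q̄ Δp, with q in kg/kg and Δp in Pa (1 kg/m² of water = 1 mm).
Layer 102–86 kPa: Δp = 160 hPa = 16000 Pa, q̄ = 0.0169 kg/kg → 0.0169 × 16000 / 9.8 = 27.59 mm
Layer 86–77 kPa: Δp = 90 hPa = 9000 Pa, q̄ = 0.00972 kg/kg → 0.00972 × 9000 / 9.8 = 8.93 mm
Layer 77–70 kPa: Δp = 70 hPa = 7000 Pa, q̄ = 0.00847 kg/kg → 0.00847 × 7000 / 9.8 = 6.05 mm
Layer 70–40 kPa: Δp = 300 hPa = 30000 Pa, q̄ = 0.00274 kg/kg → 0.00274 × 30000 / 9.8 = 8.39 mm
PW = 27.59 + 8.93 + 6.05 + 8.39 = 50.96 ≈ 51.0 mm.

PW ≈ 51.0 mm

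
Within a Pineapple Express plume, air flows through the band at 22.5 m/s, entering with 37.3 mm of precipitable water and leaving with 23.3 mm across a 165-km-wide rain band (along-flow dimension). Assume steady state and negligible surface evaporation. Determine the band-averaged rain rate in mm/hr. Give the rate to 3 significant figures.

R ≈ 6.87 mm/hr

Column moisture flux per unit crosswind length is F = V × PW.
Inflow: F_in = 22.5 × 37.3 = 839.25 mm·m/s
Outflow: F_out = 22.5 × 23.3 = 524.25 mm·m/s
Steady-state rate R = (F_in − F_out)/L = (839.25 − 524.25) / 165000 m = 1.909e-03 mm/s.
R = 1.909e-03 × 3600 = 6.87 mm/hr.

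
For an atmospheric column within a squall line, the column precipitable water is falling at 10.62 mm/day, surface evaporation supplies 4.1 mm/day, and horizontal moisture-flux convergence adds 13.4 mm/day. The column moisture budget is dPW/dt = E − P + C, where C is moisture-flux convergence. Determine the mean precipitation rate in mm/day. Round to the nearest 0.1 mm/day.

P ≈ 28.1 mm/day

dPW/dt = -10.62 mm/day.
P = E + C − dPW/dt = 4.1 + (13.4) − (-10.62) = 28.1 mm/day.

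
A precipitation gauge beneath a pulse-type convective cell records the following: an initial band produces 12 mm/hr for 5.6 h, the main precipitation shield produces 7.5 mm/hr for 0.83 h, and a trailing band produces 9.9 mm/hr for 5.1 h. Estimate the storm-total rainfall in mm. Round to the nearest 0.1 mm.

total ≈ 123.9 mm

Total = Σ Rᵢ Δtᵢ = 12 × 5.6 + 7.5 × 0.83 + 9.9 × 5.1
      = 67.2 + 6.225 + 50.49 = 123.9 mm.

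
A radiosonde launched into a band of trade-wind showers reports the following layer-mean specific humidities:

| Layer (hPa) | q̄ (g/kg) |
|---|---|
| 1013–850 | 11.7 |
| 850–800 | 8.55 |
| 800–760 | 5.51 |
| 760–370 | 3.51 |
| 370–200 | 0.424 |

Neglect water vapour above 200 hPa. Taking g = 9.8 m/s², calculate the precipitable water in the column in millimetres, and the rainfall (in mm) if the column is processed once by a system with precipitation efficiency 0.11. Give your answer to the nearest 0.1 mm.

PW ≈ 40.8 mm; rainfall ≈ 4.5 mm

Precipitable water is the column-integrated vapour mass per unit area: PW = (1/g) Σ q̄ Δp, with q in kg/kg and Δp in Pa (1 kg/m² of water = 1 mm).
Layer 1013–850 hPa: Δp = 163 hPa = 16300 Pa, q̄ = 0.0117 kg/kg → 0.0117 × 16300 / 9.8 = 19.46 mm
Layer 850–800 hPa: Δp = 50 hPa = 5000 Pa, q̄ = 0.00855 kg/kg → 0.00855 × 5000 / 9.8 = 4.36 mm
Layer 800–760 hPa: Δp = 40 hPa = 4000 Pa, q̄ = 0.00551 kg/kg → 0.00551 × 4000 / 9.8 = 2.25 mm
Layer 760–370 hPa: Δp = 390 hPa = 39000 Pa, q̄ = 0.00351 kg/kg → 0.00351 × 39000 / 9.8 = 13.97 mm
Layer 370–200 hPa: Δp = 170 hPa = 17000 Pa, q̄ = 0.000424 kg/kg → 0.000424 × 17000 / 9.8 = 0.74 mm
PW = 19.46 + 4.36 + 2.25 + 13.97 + 0.74 = 40.78 ≈ 40.8 mm.
Rainfall = ε × PW = 0.11 × 40.8 = 4.5 mm.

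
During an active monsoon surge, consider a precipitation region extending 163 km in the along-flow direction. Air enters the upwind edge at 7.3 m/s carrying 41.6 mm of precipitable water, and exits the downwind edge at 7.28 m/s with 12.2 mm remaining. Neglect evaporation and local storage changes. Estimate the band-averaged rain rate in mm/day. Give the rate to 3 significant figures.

Column moisture flux per unit crosswind length is F = V × PW.
Inflow: F_in = 7.3 × 41.6 = 303.68 mm·m/s
Outflow: F_out = 7.28 × 12.2 = 88.816 mm·m/s
Steady-state rate R = (F_in − F_out)/L = (303.68 − 88.816) / 163000 m = 1.318e-03 mm/s.
R = 1.318e-03 × 3600 × 24 = 114 mm/day.

R ≈ 114 mm/day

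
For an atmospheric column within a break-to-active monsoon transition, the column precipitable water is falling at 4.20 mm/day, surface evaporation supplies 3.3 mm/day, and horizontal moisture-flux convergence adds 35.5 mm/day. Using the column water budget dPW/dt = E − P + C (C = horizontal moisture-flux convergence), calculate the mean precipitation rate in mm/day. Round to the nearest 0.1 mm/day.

P ≈ 43.0 mm/day

dPW/dt = -4.20 mm/day.
P = E + C − dPW/dt = 3.3 + (35.5) − (-4.20) = 43.0 mm/day.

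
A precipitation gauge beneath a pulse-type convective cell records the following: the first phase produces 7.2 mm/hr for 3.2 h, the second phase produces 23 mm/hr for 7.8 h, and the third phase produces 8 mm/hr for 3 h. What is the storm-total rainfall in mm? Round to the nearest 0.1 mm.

total ≈ 226.4 mm

Total = Σ Rᵢ Δtᵢ = 7.2 × 3.2 + 23 × 7.8 + 8 × 3
      = 23.04 + 179.4 + 24 = 226.4 mm.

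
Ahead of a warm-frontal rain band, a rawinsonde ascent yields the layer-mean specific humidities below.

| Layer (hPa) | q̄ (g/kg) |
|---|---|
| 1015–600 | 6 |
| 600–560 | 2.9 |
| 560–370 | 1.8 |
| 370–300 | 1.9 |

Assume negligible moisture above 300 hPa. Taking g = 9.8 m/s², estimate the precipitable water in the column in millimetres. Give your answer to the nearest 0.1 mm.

PW ≈ 31.4 mm

Precipitable water is the column-integrated vapour mass per unit area: PW = (1/g) Σ q̄ Δp, with q in kg/kg and Δp in Pa (1 kg/m² of water = 1 mm).
Layer 1015–600 hPa: Δp = 415 hPa = 41500 Pa, q̄ = 0.006 kg/kg → 0.006 × 41500 / 9.8 = 25.41 mm
Layer 600–560 hPa: Δp = 40 hPa = 4000 Pa, q̄ = 0.0029 kg/kg → 0.0029 × 4000 / 9.8 = 1.18 mm
Layer 560–370 hPa: Δp = 190 hPa = 19000 Pa, q̄ = 0.0018 kg/kg → 0.0018 × 19000 / 9.8 = 3.49 mm
Layer 370–300 hPa: Δp = 70 hPa = 7000 Pa, q̄ = 0.0019 kg/kg → 0.0019 × 7000 / 9.8 = 1.36 mm
PW = 25.41 + 1.18 + 3.49 + 1.36 = 31.44 ≈ 31.4 mm.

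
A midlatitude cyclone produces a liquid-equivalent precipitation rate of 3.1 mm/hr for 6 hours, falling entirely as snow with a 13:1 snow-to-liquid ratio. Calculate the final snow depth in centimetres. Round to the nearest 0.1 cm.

snow depth ≈ 24.2 cm

Liquid-equivalent depth = 3.1 × 6 = 18.6 mm.
Snow depth = 18.6 mm × 13 = 241.8 mm = 24.2 cm.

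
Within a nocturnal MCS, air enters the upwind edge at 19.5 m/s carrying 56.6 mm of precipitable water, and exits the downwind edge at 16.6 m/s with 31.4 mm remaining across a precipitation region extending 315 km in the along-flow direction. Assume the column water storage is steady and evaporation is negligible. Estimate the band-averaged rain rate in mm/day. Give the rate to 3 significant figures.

Column moisture flux per unit crosswind length is F = V × PW.
Inflow: F_in = 19.5 × 56.6 = 1103.7 mm·m/s
Outflow: F_out = 16.6 × 31.4 = 521.24 mm·m/s
Steady-state rate R = (F_in − F_out)/L = (1103.7 − 521.24) / 315000 m = 1.849e-03 mm/s.
R = 1.849e-03 × 3600 × 24 = 160 mm/day.

R ≈ 160 mm/day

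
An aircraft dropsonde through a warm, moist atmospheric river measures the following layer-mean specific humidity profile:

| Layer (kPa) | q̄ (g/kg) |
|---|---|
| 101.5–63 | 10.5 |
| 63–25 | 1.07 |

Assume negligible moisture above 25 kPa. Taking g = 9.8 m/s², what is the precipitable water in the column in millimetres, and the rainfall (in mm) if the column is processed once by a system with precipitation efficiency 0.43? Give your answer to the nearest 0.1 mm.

Precipitable water is the column-integrated vapour mass per unit area: PW = (1/g) Σ q̄ Δp, with q in kg/kg and Δp in Pa (1 kg/m² of water = 1 mm).
Layer 101.5–63 kPa: Δp = 385 hPa = 38500 Pa, q̄ = 0.0105 kg/kg → 0.0105 × 38500 / 9.8 = 41.25 mm
Layer 63–25 kPa: Δp = 380 hPa = 38000 Pa, q̄ = 0.00107 kg/kg → 0.00107 × 38000 / 9.8 = 4.15 mm
PW = 41.25 + 4.15 = 45.40 ≈ 45.4 mm.
Rainfall = ε × PW = 0.43 × 45.4 = 19.5 mm.

PW ≈ 45.4 mm; rainfall ≈ 19.5 mm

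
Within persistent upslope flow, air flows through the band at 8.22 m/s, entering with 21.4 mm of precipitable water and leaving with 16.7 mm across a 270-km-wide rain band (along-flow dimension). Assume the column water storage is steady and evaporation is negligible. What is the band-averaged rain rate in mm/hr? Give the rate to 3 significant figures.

R ≈ 0.515 mm/hr

Column moisture flux per unit crosswind length is F = V × PW.
Inflow: F_in = 8.22 × 21.4 = 175.908 mm·m/s
Outflow: F_out = 8.22 × 16.7 = 137.274 mm·m/s
Steady-state rate R = (F_in − F_out)/L = (175.908 − 137.274) / 270000 m = 1.431e-04 mm/s.
R = 1.431e-04 × 3600 = 0.515 mm/hr.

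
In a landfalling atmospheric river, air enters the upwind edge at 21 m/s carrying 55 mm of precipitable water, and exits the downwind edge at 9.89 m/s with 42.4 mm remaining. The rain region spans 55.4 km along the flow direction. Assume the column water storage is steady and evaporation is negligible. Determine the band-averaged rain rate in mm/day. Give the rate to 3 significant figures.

R ≈ 1150 mm/day

Column moisture flux per unit crosswind length is F = V × PW.
Inflow: F_in = 21 × 55 = 1155 mm·m/s
Outflow: F_out = 9.89 × 42.4 = 419.336 mm·m/s
Steady-state rate R = (F_in − F_out)/L = (1155 − 419.336) / 55400 m = 1.328e-02 mm/s.
R = 1.328e-02 × 3600 × 24 = 1150 mm/day.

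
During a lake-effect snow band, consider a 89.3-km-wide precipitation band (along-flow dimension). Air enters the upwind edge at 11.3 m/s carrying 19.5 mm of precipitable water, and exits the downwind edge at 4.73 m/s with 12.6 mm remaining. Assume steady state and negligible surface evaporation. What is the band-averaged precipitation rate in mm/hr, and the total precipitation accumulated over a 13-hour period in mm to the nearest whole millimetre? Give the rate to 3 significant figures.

R ≈ 6.48 mm/hr; total ≈ 84 mm

Column moisture flux per unit crosswind length is F = V × PW.
Inflow: F_in = 11.3 × 19.5 = 220.35 mm·m/s
Outflow: F_out = 4.73 × 12.6 = 59.598 mm·m/s
Steady-state rate R = (F_in − F_out)/L = (220.35 − 59.598) / 89300 m = 1.800e-03 mm/s.
R = 1.800e-03 × 3600 = 6.48 mm/hr.
Over 13 h: total = 6.48 × 13 = 84.24 ≈ 84 mm.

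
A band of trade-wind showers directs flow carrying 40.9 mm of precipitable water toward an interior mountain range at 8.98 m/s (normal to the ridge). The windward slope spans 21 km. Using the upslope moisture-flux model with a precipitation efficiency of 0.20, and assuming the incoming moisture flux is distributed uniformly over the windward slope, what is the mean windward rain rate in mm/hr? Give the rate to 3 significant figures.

R ≈ 12.6 mm/hr

Incoming column moisture flux per unit ridge length: F = V × PW = 8.98 × 40.9 = 367.282 mm·m/s.
Spread over the 21 km slope with efficiency ε = 0.20: R = ε·F/W = 0.20 × 367.282 / 21000 m = 3.498e-03 mm/s.
R = 3.498e-03 × 3600 = 12.6 mm/hr.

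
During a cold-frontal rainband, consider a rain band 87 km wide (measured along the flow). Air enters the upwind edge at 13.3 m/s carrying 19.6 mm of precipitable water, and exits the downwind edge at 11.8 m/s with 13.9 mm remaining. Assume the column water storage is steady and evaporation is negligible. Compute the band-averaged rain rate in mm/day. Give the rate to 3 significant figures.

Column moisture flux per unit crosswind length is F = V × PW.
Inflow: F_in = 13.3 × 19.6 = 260.68 mm·m/s
Outflow: F_out = 11.8 × 13.9 = 164.02 mm·m/s
Steady-state rate R = (F_in − F_out)/L = (260.68 − 164.02) / 87000 m = 1.111e-03 mm/s.
R = 1.111e-03 × 3600 × 24 = 96.0 mm/day.

R ≈ 96.0 mm/day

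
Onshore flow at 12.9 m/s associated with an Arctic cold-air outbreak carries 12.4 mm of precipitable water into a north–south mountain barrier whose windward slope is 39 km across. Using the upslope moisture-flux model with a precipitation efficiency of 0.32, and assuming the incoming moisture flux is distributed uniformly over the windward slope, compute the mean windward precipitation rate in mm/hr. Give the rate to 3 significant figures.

R ≈ 4.72 mm/hr

Incoming column moisture flux per unit ridge length: F = V × PW = 12.9 × 12.4 = 159.96 mm·m/s.
Spread over the 39 km slope with efficiency ε = 0.32: R = ε·F/W = 0.32 × 159.96 / 39000 m = 1.312e-03 mm/s.
R = 1.312e-03 × 3600 = 4.72 mm/hr.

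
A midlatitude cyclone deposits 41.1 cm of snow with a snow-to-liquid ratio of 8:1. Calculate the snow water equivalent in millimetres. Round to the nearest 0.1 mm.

SWE ≈ 51.4 mm

SWE = snow depth / ratio = 41.1 cm / 8 = 5.138 cm = 51.4 mm.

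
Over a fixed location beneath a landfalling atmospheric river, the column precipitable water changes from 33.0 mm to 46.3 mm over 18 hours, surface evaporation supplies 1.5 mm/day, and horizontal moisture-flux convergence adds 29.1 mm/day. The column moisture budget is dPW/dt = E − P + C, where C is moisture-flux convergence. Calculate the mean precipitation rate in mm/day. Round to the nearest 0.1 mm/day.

dPW/dt = (46.3 − 33.0) mm / (18/24 day) = +17.733 mm/day.
P = E + C − dPW/dt = 1.5 + (29.1) − (+17.733) = 12.9 mm/day.

P ≈ 12.9 mm/day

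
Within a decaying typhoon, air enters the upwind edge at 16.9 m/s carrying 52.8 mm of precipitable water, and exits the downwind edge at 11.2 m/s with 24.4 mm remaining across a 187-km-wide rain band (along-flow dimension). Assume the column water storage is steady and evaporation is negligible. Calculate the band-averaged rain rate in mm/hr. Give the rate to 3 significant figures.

Column moisture flux per unit crosswind length is F = V × PW.
Inflow: F_in = 16.9 × 52.8 = 892.32 mm·m/s
Outflow: F_out = 11.2 × 24.4 = 273.28 mm·m/s
Steady-state rate R = (F_in − F_out)/L = (892.32 − 273.28) / 187000 m = 3.310e-03 mm/s.
R = 3.310e-03 × 3600 = 11.9 mm/hr.

R ≈ 11.9 mm/hr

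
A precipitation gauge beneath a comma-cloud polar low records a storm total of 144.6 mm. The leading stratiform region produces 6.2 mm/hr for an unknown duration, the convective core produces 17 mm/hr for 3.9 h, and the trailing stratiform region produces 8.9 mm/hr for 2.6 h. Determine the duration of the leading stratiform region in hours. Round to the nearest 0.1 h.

Known phases: 17 × 3.9 + 8.9 × 2.6 = 66.3 + 23.14 = 89.44 mm.
Remaining depth = 144.6 − 89.44 = 55.16 mm.
Duration = 55.16 / 6.2 = 8.9 h.

duration ≈ 8.9 h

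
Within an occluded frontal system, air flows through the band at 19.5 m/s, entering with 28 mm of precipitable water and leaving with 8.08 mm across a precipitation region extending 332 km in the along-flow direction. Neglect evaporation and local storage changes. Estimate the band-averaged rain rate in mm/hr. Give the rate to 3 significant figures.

Column moisture flux per unit crosswind length is F = V × PW.
Inflow: F_in = 19.5 × 28 = 546 mm·m/s
Outflow: F_out = 19.5 × 8.08 = 157.56 mm·m/s
Steady-state rate R = (F_in − F_out)/L = (546 − 157.56) / 332000 m = 1.170e-03 mm/s.
R = 1.170e-03 × 3600 = 4.21 mm/hr.

R ≈ 4.21 mm/hr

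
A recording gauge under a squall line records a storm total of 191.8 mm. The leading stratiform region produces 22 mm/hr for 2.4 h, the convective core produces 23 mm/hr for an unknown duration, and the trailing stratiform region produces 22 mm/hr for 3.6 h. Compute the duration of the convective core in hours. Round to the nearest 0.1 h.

duration ≈ 2.6 h

Known phases: 22 × 2.4 + 22 × 3.6 = 52.8 + 79.2 = 132 mm.
Remaining depth = 191.8 − 132 = 59.8 mm.
Duration = 59.8 / 23 = 2.6 h.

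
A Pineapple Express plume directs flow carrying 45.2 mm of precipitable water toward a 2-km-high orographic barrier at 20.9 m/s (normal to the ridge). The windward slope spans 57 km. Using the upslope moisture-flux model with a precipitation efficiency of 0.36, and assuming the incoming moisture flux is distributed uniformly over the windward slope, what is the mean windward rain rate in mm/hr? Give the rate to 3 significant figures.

R ≈ 21.5 mm/hr

Incoming column moisture flux per unit ridge length: F = V × PW = 20.9 × 45.2 = 944.68 mm·m/s.
Spread over the 57 km slope with efficiency ε = 0.36: R = ε·F/W = 0.36 × 944.68 / 57000 m = 5.966e-03 mm/s.
R = 5.966e-03 × 3600 = 21.5 mm/hr.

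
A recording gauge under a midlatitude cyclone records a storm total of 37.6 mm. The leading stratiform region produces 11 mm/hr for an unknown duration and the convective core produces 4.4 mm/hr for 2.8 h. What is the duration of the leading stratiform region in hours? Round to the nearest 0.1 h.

duration ≈ 2.3 h

Known phases: 4.4 × 2.8 = 12.32 mm.
Remaining depth = 37.6 − 12.32 = 25.28 mm.
Duration = 25.28 / 11 = 2.3 h.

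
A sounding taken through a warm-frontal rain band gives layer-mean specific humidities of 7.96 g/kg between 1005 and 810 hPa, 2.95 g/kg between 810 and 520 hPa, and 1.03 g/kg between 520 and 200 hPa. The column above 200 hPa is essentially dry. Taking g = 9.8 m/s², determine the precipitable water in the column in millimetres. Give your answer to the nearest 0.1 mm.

PW ≈ 27.9 mm

Precipitable water is the column-integrated vapour mass per unit area: PW = (1/g) Σ q̄ Δp, with q in kg/kg and Δp in Pa (1 kg/m² of water = 1 mm).
Layer 1005–810 hPa: Δp = 195 hPa = 19500 Pa, q̄ = 0.00796 kg/kg → 0.00796 × 19500 / 9.8 = 15.84 mm
Layer 810–520 hPa: Δp = 290 hPa = 29000 Pa, q̄ = 0.00295 kg/kg → 0.00295 × 29000 / 9.8 = 8.73 mm
Layer 520–200 hPa: Δp = 320 hPa = 32000 Pa, q̄ = 0.00103 kg/kg → 0.00103 × 32000 / 9.8 = 3.36 mm
PW = 15.84 + 8.73 + 3.36 = 27.93 ≈ 27.9 mm.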